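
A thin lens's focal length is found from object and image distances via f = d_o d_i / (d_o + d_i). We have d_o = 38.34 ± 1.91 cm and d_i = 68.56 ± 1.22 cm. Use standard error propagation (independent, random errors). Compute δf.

0.801 cm

∂f/∂d_o = (d_i/(d_o+d_i))² = 0.411;  ∂f/∂d_i = (d_o/(d_o+d_i))² = 0.129
δf = √((∂f/∂d_o · δd_o)² + (∂f/∂d_i · δd_i)²) = √(0.617 + 0.0246) = 0.801 cm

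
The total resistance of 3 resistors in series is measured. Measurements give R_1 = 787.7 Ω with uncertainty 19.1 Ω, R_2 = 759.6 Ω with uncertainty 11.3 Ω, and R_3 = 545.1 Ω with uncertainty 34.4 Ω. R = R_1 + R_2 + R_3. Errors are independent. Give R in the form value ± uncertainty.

Each term contributes (cᵢ δxᵢ)² to (δR)²:
  (δR_1)² = 365;  (δR_2)² = 128;  (δR_3)² = 1180
δR = √(1680) = 40.9 Ω
R = 2092 Ω.

2092 ± 40.9 Ω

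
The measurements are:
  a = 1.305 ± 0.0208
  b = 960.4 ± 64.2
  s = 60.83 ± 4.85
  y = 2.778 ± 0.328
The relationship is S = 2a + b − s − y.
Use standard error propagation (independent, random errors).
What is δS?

For a sum/difference, combine absolute errors in quadrature:
  (2·δa)² = 0.00173;  (δb)² = 4120;  (δs)² = 23.5;  (δy)² = 0.108
δS = √(4150) = 64.4

64.4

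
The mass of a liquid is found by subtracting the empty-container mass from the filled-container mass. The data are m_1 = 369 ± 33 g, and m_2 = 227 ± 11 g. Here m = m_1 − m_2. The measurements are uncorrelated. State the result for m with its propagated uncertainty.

142 ± 34.8 g

Absolute uncertainties add in quadrature for a linear combination:
  (δm_1)² = 1090;  (δm_2)² = 121
δm = √(1210) = 34.8 g
m = 142 g.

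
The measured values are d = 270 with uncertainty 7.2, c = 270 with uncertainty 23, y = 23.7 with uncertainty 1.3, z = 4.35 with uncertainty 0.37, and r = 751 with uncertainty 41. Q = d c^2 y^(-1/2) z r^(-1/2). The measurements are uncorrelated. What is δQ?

1.26e+05

Relative error in a monomial: (δQ/Q)² = Σ (nᵢ · δxᵢ/xᵢ)².
  (1·δd/d)² = (1×0.0267)² = 0.000711;  (2·δc/c)² = (2×0.0852)² = 0.0290;  (−½·δy/y)² = (-0.5×0.0549)² = 0.000752;  (1·δz/z)² = (1×0.0851)² = 0.00723;  (−½·δr/r)² = (-0.5×0.0546)² = 0.000745
δQ/Q = √(0.0385) = 0.196
Q = 6.42e+05, so δQ = 0.196 × 6.42e+05 = 1.26e+05.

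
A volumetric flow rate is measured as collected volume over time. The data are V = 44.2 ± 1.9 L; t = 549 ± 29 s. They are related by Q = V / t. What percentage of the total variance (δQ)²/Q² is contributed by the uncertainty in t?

(δQ/Q)² = (1·δV/V)² + (-1·δt/t)²
  V term: (1×0.0430)² = 0.00185
  t term: (-1×0.0528)² = 0.00279
Total = 0.00464. Share from t = 0.00279/0.00464 = 0.602.

60.2%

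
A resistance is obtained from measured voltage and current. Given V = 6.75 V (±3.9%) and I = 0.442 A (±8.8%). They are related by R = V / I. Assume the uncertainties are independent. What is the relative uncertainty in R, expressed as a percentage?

Products/powers → add relative errors in quadrature, weighted by exponent:
  (1·δV/V)² = (1×0.0390)² = 0.00152;  (-1·δI/I)² = (-1×0.0880)² = 0.00774
δR/R = √(0.00927) = 0.0963

9.63%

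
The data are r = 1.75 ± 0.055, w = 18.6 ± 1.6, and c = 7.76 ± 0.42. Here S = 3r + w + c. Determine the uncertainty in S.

Sums and differences: (δS)² = Σ (cᵢ δxᵢ)².
  (3·δr)² = 0.0272;  (δw)² = 2.56;  (δc)² = 0.176
δS = √(2.76) = 1.66

1.66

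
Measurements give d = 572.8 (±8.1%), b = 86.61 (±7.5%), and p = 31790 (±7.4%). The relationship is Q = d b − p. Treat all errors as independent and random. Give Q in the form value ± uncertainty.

17820 ± 5960

Let w = d·b = 49610. δw/w = √((1·δd/d)² + (1·δb/b)²) = √(0.00656 + 0.00562) = 0.110, so δw = 5480.
Q = w − p: δQ = √(δw² + δp²) = √(3e+07 + 5.53e+06) = 5960
Q = 17820.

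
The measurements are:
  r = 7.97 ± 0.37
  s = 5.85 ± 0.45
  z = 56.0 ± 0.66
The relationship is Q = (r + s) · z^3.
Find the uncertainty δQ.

Let u = r + s = 13.8. δu = √(δr² + δs²) = √(0.137 + 0.203) = 0.583, so δu/u = 0.0422.
Q is then a monomial in u, z:
δQ/Q = √((δu/u)² + (3·δz/z)²) = √(0.00178 + 0.00125) = 0.0550
Q = 2.43e+06, so δQ = 0.0550 × 2.43e+06 = 1.34e+05.

1.34e+05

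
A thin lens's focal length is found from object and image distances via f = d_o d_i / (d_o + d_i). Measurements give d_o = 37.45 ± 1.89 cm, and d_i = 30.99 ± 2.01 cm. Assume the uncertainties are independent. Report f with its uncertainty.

∂f/∂d_o = (d_i/(d_o+d_i))² = 0.205;  ∂f/∂d_i = (d_o/(d_o+d_i))² = 0.299
δf = √((∂f/∂d_o · δd_o)² + (∂f/∂d_i · δd_i)²) = √(0.150 + 0.362) = 0.716 cm
f = 16.96 cm.

16.96 ± 0.716 cm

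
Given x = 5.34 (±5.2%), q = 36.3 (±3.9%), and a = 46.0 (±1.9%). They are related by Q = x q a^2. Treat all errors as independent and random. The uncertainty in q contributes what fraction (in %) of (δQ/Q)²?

26.8%

(δQ/Q)² = (1·δx/x)² + (1·δq/q)² + (2·δa/a)²
  x term: (1×0.0520)² = 0.00270
  q term: (1×0.0390)² = 0.00152
  a term: (2×0.0190)² = 0.00144
Total = 0.00567. Share from q = 0.00152/0.00567 = 0.268.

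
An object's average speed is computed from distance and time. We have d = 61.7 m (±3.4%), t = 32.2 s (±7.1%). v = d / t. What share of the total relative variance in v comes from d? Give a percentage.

(δv/v)² = (1·δd/d)² + (-1·δt/t)²
  d term: (1×0.0340)² = 0.00116
  t term: (-1×0.0710)² = 0.00504
Total = 0.00620. Share from d = 0.00116/0.00620 = 0.187.

18.7%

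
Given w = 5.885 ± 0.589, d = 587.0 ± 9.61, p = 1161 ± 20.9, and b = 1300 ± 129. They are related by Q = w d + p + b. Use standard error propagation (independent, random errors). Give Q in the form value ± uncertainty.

Let h = w·d = 3454. δh/h = √((1·δw/w)² + (1·δd/d)²) = √(0.0100 + 0.000268) = 0.101, so δh = 350.
Q = h + p + b: δQ = √(δh² + δp² + δb²) = √(1.23e+05 + 437 + 16600) = 374
Q = 5915.

5915 ± 374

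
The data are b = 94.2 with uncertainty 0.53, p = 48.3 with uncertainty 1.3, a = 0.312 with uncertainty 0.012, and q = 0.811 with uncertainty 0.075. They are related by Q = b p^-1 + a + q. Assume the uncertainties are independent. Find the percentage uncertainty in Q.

Let w = b·p^-1 = 1.95. δw/w = √((1·δb/b)² + (-1·δp/p)²) = √(3.17e-05 + 0.000724) = 0.0275, so δw = 0.0536.
Q = w + a + q: δQ = √(δw² + δa² + δq²) = √(0.00288 + 0.000144 + 0.00562) = 0.0930
Q = 3.07, so δQ/Q = 0.0930/3.07 = 0.0303.

3.03%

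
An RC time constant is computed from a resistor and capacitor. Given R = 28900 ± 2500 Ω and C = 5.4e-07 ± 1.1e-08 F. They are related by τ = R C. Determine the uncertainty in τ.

0.00139 s

Products/powers → add relative errors in quadrature, weighted by exponent:
  (1·δR/R)² = (1×0.0865)² = 0.00748;  (1·δC/C)² = (1×0.0204)² = 0.000415
δτ/τ = √(0.00790) = 0.0889
τ = 0.0156 s, so δτ = 0.0889 × 0.0156 = 0.00139 s.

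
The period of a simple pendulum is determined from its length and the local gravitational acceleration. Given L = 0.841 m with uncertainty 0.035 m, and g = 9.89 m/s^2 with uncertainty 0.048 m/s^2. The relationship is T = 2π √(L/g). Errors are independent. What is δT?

Since T is a product/quotient, work with relative uncertainties:
  (½·δL/L)² = (0.5×0.0416)² = 0.000433;  (−½·δg/g)² = (-0.5×0.00485)² = 5.89e-06
δT/T = √(0.000439) = 0.0209
T = 1.83 s, so δT = 0.0209 × 1.83 = 0.0384 s.

0.0384 s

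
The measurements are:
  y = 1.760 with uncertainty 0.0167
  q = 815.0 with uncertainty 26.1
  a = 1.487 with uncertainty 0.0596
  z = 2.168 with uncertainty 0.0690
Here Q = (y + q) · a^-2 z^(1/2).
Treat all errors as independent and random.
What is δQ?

Let u = y + q = 816.8. δu = √(δy² + δq²) = √(0.000279 + 681) = 26.1, so δu/u = 0.0320.
Q is then a monomial in u, a, z:
δQ/Q = √((δu/u)² + (-2·δa/a)² + (½·δz/z)²) = √(0.00102 + 0.00643 + 0.000253) = 0.0878
Q = 543.9, so δQ = 0.0878 × 543.9 = 47.7.

47.7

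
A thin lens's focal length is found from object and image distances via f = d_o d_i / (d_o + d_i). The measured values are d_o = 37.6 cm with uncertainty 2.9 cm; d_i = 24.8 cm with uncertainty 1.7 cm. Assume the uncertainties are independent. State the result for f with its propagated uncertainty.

∂f/∂d_o = (d_i/(d_o+d_i))² = 0.158;  ∂f/∂d_i = (d_o/(d_o+d_i))² = 0.363
δf = √((∂f/∂d_o · δd_o)² + (∂f/∂d_i · δd_i)²) = √(0.210 + 0.381) = 0.769 cm
f = 14.9 cm.

14.9 ± 0.769 cm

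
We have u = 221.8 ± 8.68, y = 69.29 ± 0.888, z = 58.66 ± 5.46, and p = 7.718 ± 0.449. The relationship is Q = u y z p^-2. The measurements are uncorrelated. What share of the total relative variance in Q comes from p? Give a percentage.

(δQ/Q)² = (1·δu/u)² + (1·δy/y)² + (1·δz/z)² + (-2·δp/p)²
  u term: (1×0.0391)² = 0.00153
  y term: (1×0.0128)² = 0.000164
  z term: (1×0.0931)² = 0.00866
  p term: (-2×0.0582)² = 0.0135
Total = 0.0239. Share from p = 0.0135/0.0239 = 0.566.

56.6%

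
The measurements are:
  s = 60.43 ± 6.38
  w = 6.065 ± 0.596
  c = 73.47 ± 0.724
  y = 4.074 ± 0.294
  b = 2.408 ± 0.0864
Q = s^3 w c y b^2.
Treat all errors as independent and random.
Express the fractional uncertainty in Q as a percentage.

Since Q is a product/quotient, work with relative uncertainties:
  (3·δs/s)² = (3×0.106)² = 0.100;  (1·δw/w)² = (1×0.0983)² = 0.00966;  (1·δc/c)² = (1×0.00985)² = 9.71e-05;  (1·δy/y)² = (1×0.0722)² = 0.00521;  (2·δb/b)² = (2×0.0359)² = 0.00515
δQ/Q = √(0.120) = 0.347

34.7%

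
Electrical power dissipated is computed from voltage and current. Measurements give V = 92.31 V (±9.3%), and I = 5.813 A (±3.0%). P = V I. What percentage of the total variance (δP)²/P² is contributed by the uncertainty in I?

(δP/P)² = (1·δV/V)² + (1·δI/I)²
  V term: (1×0.0930)² = 0.00865
  I term: (1×0.0300)² = 0.000900
Total = 0.00955. Share from I = 0.000900/0.00955 = 0.0943.

9.43%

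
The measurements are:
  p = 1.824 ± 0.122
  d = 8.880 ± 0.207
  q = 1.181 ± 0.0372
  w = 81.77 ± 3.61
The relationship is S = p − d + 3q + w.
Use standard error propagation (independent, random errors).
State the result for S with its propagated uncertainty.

S is a linear combination, so absolute uncertainties add in quadrature:
  (δp)² = 0.0149;  (δd)² = 0.0428;  (3·δq)² = 0.0125;  (δw)² = 13.0
δS = √(13.1) = 3.62
S = 78.26.

78.26 ± 3.62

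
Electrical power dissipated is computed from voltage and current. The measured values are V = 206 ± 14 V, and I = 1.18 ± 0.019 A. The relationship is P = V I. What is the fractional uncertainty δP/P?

0.0698

Since P is a product/quotient, work with relative uncertainties:
  (1·δV/V)² = (1×0.0680)² = 0.00462;  (1·δI/I)² = (1×0.0161)² = 0.000259
δP/P = √(0.00488) = 0.0698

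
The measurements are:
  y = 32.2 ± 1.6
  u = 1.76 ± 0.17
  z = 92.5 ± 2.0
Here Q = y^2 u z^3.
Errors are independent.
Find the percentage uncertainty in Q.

15.3%

Each factor contributes (exponent × relative error)² to (δQ/Q)²:
  (2·δy/y)² = (2×0.0497)² = 0.00988;  (1·δu/u)² = (1×0.0966)² = 0.00933;  (3·δz/z)² = (3×0.0216)² = 0.00421
δQ/Q = √(0.0234) = 0.153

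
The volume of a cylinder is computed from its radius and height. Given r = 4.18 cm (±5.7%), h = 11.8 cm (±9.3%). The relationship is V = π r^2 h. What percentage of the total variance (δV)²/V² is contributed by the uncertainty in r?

(δV/V)² = (2·δr/r)² + (1·δh/h)²
  r term: (2×0.0570)² = 0.0130
  h term: (1×0.0930)² = 0.00865
Total = 0.0216. Share from r = 0.0130/0.0216 = 0.600.

60.0%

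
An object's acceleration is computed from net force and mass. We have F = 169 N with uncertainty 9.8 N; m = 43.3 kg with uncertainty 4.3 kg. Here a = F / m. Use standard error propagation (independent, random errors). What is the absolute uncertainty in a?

Since a is a product/quotient, work with relative uncertainties:
  (1·δF/F)² = (1×0.0580)² = 0.00336;  (-1·δm/m)² = (-1×0.0993)² = 0.00986
δa/a = √(0.0132) = 0.115
a = 3.90 m/s^2, so δa = 0.115 × 3.90 = 0.449 m/s^2.

0.449 m/s^2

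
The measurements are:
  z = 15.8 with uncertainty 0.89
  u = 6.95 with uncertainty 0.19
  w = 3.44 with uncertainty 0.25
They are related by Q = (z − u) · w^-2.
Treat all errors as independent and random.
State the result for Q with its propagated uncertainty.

Let h = z − u = 8.85. δh = √(δz² + δu²) = √(0.792 + 0.0361) = 0.910, so δh/h = 0.103.
Q is then a monomial in h, w:
δQ/Q = √((δh/h)² + (-2·δw/w)²) = √(0.0106 + 0.0211) = 0.178
Q = 0.748, so δQ = 0.178 × 0.748 = 0.133.

0.748 ± 0.133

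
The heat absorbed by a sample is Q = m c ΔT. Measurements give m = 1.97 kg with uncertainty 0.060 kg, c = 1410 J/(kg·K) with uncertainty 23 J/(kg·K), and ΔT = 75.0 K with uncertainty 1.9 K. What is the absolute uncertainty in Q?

8930 J

Relative error in a monomial: (δQ/Q)² = Σ (nᵢ · δxᵢ/xᵢ)².
  (1·δm/m)² = (1×0.0305)² = 0.000928;  (1·δc/c)² = (1×0.0163)² = 0.000266;  (1·δΔT/ΔT)² = (1×0.0253)² = 0.000642
δQ/Q = √(0.00184) = 0.0428
Q = 2.08e+05 J, so δQ = 0.0428 × 2.08e+05 = 8930 J.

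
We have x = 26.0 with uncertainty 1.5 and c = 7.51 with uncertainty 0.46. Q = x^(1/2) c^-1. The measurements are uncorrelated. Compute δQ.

Relative error in a monomial: (δQ/Q)² = Σ (nᵢ · δxᵢ/xᵢ)².
  (½·δx/x)² = (0.5×0.0577)² = 0.000832;  (-1·δc/c)² = (-1×0.0613)² = 0.00375
δQ/Q = √(0.00458) = 0.0677
Q = 0.679, so δQ = 0.0677 × 0.679 = 0.0460.

0.0460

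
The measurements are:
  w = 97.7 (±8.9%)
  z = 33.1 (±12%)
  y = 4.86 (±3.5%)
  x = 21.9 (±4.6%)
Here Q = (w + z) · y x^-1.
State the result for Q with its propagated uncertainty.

Let u = w + z = 131. δu = √(δw² + δz²) = √(75.6 + 15.8) = 9.56, so δu/u = 0.0731.
Q is then a monomial in u, y, x:
δQ/Q = √((δu/u)² + (1·δy/y)² + (-1·δx/x)²) = √(0.00534 + 0.00123 + 0.00212) = 0.0932
Q = 29.0, so δQ = 0.0932 × 29.0 = 2.70.

29.0 ± 2.70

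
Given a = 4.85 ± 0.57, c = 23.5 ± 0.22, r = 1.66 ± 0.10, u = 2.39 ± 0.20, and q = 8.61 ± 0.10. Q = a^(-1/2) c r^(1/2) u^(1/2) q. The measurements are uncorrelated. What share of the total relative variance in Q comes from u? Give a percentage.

27.6%

(δQ/Q)² = (−½·δa/a)² + (1·δc/c)² + (½·δr/r)² + (½·δu/u)² + (1·δq/q)²
  a term: (-0.5×0.118)² = 0.00345
  c term: (1×0.00936)² = 8.76e-05
  r term: (0.5×0.0602)² = 0.000907
  u term: (0.5×0.0837)² = 0.00175
  q term: (1×0.0116)² = 0.000135
Total = 0.00633. Share from u = 0.00175/0.00633 = 0.276.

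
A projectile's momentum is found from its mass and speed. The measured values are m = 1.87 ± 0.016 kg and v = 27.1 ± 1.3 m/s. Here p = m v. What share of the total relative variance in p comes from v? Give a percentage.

(δp/p)² = (1·δm/m)² + (1·δv/v)²
  m term: (1×0.00856)² = 7.32e-05
  v term: (1×0.0480)² = 0.00230
Total = 0.00237. Share from v = 0.00230/0.00237 = 0.969.

96.9%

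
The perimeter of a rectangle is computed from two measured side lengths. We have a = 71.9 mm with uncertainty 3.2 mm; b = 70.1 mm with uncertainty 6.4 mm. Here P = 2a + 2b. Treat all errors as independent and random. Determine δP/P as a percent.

Each term contributes (cᵢ δxᵢ)² to (δP)²:
  (2·δa)² = 41.0;  (2·δb)² = 164
δP = √(205) = 14.3 mm
P = 284 mm, so δP/P = 14.3/284 = 0.0504.

5.04%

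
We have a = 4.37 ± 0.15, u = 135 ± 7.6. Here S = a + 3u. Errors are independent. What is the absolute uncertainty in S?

22.8

Absolute uncertainties add in quadrature for a linear combination:
  (δa)² = 0.0225;  (3·δu)² = 520
δS = √(520) = 22.8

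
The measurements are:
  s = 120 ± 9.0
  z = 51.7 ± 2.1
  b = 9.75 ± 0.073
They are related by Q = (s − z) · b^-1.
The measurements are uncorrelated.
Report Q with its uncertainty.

7.01 ± 0.949

Let u = s − z = 68.3. δu = √(δs² + δz²) = √(81.0 + 4.41) = 9.24, so δu/u = 0.135.
Q is then a monomial in u, b:
δQ/Q = √((δu/u)² + (-1·δb/b)²) = √(0.0183 + 5.61e-05) = 0.136
Q = 7.01, so δQ = 0.136 × 7.01 = 0.949.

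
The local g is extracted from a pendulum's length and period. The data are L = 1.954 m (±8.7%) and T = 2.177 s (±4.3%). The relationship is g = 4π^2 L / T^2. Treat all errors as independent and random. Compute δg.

Relative error in a monomial: (δg/g)² = Σ (nᵢ · δxᵢ/xᵢ)².
  (1·δL/L)² = (1×0.0870)² = 0.00757;  (-2·δT/T)² = (-2×0.0430)² = 0.00740
δg/g = √(0.0150) = 0.122
g = 16.28 m/s^2, so δg = 0.122 × 16.28 = 1.99 m/s^2.

1.99 m/s^2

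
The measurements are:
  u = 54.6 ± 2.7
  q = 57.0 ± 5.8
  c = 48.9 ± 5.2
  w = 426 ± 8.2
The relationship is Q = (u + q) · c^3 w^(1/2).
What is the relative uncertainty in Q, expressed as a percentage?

32.4%

Let h = u + q = 112. δh = √(δu² + δq²) = √(7.29 + 33.6) = 6.40, so δh/h = 0.0573.
Q is then a monomial in h, c, w:
δQ/Q = √((δh/h)² + (3·δc/c)² + (½·δw/w)²) = √(0.00329 + 0.102 + 9.26e-05) = 0.324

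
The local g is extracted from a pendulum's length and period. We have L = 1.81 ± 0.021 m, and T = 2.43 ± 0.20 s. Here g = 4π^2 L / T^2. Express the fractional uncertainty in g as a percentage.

g is a product of powers, so relative uncertainties combine in quadrature:
  (1·δL/L)² = (1×0.0116)² = 0.000135;  (-2·δT/T)² = (-2×0.0823)² = 0.0271
δg/g = √(0.0272) = 0.165

16.5%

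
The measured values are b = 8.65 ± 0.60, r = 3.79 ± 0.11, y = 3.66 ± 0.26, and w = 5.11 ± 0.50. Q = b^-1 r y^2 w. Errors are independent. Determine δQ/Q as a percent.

18.8%

Since Q is a product/quotient, work with relative uncertainties:
  (-1·δb/b)² = (-1×0.0694)² = 0.00481;  (1·δr/r)² = (1×0.0290)² = 0.000842;  (2·δy/y)² = (2×0.0710)² = 0.0202;  (1·δw/w)² = (1×0.0978)² = 0.00957
δQ/Q = √(0.0354) = 0.188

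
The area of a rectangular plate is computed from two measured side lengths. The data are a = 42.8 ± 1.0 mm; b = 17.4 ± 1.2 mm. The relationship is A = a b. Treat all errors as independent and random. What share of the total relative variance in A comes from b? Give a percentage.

89.7%

(δA/A)² = (1·δa/a)² + (1·δb/b)²
  a term: (1×0.0234)² = 0.000546
  b term: (1×0.0690)² = 0.00476
Total = 0.00530. Share from b = 0.00476/0.00530 = 0.897.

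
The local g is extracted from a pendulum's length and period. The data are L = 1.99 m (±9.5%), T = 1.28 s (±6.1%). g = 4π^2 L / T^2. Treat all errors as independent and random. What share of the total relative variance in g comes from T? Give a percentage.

62.3%

(δg/g)² = (1·δL/L)² + (-2·δT/T)²
  L term: (1×0.0950)² = 0.00903
  T term: (-2×0.0610)² = 0.0149
Total = 0.0239. Share from T = 0.0149/0.0239 = 0.623.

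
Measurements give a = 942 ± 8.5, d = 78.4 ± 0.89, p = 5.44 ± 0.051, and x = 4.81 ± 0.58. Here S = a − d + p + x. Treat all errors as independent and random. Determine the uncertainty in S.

Sums and differences: (δS)² = Σ (cᵢ δxᵢ)².
  (δa)² = 72.2;  (δd)² = 0.792;  (δp)² = 0.00260;  (δx)² = 0.336
δS = √(73.4) = 8.57

8.57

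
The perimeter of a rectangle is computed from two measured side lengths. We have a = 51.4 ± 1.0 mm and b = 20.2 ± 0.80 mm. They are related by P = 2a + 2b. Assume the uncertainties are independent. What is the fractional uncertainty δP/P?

0.0179

For a sum/difference, combine absolute errors in quadrature:
  (2·δa)² = 4.00;  (2·δb)² = 2.56
δP = √(6.56) = 2.56 mm
P = 143 mm, so δP/P = 2.56/143 = 0.0179.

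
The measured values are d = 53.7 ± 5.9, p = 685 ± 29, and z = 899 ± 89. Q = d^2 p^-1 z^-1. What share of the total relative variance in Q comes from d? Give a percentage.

80.6%

(δQ/Q)² = (2·δd/d)² + (-1·δp/p)² + (-1·δz/z)²
  d term: (2×0.110)² = 0.0483
  p term: (-1×0.0423)² = 0.00179
  z term: (-1×0.0990)² = 0.00980
Total = 0.0599. Share from d = 0.0483/0.0599 = 0.806.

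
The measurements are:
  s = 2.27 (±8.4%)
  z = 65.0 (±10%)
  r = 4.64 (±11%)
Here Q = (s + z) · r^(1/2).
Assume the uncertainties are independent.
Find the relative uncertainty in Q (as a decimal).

Let u = s + z = 67.3. δu = √(δs² + δz²) = √(0.0364 + 42.2) = 6.50, so δu/u = 0.0967.
Q is then a monomial in u, r:
δQ/Q = √((δu/u)² + (½·δr/r)²) = √(0.00934 + 0.00302) = 0.111

0.111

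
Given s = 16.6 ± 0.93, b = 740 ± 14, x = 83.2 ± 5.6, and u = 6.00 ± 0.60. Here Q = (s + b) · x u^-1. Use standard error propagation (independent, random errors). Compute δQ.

Let w = s + b = 757. δw = √(δs² + δb²) = √(0.865 + 196) = 14.0, so δw/w = 0.0185.
Q is then a monomial in w, x, u:
δQ/Q = √((δw/w)² + (1·δx/x)² + (-1·δu/u)²) = √(0.000344 + 0.00453 + 0.0100) = 0.122
Q = 10500, so δQ = 0.122 × 10500 = 1280.

1280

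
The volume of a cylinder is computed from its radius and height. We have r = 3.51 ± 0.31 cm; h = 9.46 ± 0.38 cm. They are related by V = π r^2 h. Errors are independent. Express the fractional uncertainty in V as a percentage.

V is a product of powers, so relative uncertainties combine in quadrature:
  (2·δr/r)² = (2×0.0883)² = 0.0312;  (1·δh/h)² = (1×0.0402)² = 0.00161
δV/V = √(0.0328) = 0.181

18.1%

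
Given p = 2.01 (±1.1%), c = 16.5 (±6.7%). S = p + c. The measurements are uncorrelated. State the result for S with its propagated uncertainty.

18.5 ± 1.11

S is a linear combination, so absolute uncertainties add in quadrature:
  (δp)² = 0.000489;  (δc)² = 1.22
δS = √(1.22) = 1.11
S = 18.5.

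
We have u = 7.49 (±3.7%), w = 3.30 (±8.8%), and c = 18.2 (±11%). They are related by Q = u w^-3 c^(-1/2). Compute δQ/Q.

Relative error in a monomial: (δQ/Q)² = Σ (nᵢ · δxᵢ/xᵢ)².
  (1·δu/u)² = (1×0.0370)² = 0.00137;  (-3·δw/w)² = (-3×0.0880)² = 0.0697;  (−½·δc/c)² = (-0.5×0.110)² = 0.00302
δQ/Q = √(0.0741) = 0.272

0.272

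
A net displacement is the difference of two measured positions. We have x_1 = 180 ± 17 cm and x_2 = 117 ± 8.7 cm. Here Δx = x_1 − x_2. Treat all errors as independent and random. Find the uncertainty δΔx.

Each term contributes (cᵢ δxᵢ)² to (δΔx)²:
  (δx_1)² = 289;  (δx_2)² = 75.7
δΔx = √(365) = 19.1 cm

19.1 cm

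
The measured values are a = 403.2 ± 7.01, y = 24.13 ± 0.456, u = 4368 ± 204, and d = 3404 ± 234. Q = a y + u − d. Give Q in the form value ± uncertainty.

10690 ± 398

Let p = a·y = 9729. δp/p = √((1·δa/a)² + (1·δy/y)²) = √(0.000302 + 0.000357) = 0.0257, so δp = 250.
Q = p + u − d: δQ = √(δp² + δu² + δd²) = √(62400 + 41600 + 54800) = 398
Q = 10690.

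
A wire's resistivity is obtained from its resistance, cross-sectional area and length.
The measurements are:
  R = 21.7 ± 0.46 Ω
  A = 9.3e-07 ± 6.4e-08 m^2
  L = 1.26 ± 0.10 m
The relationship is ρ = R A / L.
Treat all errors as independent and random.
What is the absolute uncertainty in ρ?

1.72e-06 Ω·m

Since ρ is a product/quotient, work with relative uncertainties:
  (1·δR/R)² = (1×0.0212)² = 0.000449;  (1·δA/A)² = (1×0.0688)² = 0.00474;  (-1·δL/L)² = (-1×0.0794)² = 0.00630
δρ/ρ = √(0.0115) = 0.107
ρ = 1.6e-05 Ω·m, so δρ = 0.107 × 1.6e-05 = 1.72e-06 Ω·m.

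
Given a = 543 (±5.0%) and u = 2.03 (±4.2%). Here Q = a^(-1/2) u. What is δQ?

0.00426

Each factor contributes (exponent × relative error)² to (δQ/Q)²:
  (−½·δa/a)² = (-0.5×0.0500)² = 0.000625;  (1·δu/u)² = (1×0.0420)² = 0.00176
δQ/Q = √(0.00239) = 0.0489
Q = 0.0871, so δQ = 0.0489 × 0.0871 = 0.00426.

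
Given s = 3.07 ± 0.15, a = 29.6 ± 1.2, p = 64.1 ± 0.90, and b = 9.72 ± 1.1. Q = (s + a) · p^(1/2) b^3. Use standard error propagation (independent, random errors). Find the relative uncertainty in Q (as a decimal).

Let u = s + a = 32.7. δu = √(δs² + δa²) = √(0.0225 + 1.44) = 1.21, so δu/u = 0.0370.
Q is then a monomial in u, p, b:
δQ/Q = √((δu/u)² + (½·δp/p)² + (3·δb/b)²) = √(0.00137 + 4.93e-05 + 0.115) = 0.342

0.342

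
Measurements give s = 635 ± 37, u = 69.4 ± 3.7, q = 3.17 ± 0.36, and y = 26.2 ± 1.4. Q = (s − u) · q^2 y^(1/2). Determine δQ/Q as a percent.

23.8%

Let w = s − u = 566. δw = √(δs² + δu²) = √(1370 + 13.7) = 37.2, so δw/w = 0.0657.
Q is then a monomial in w, q, y:
δQ/Q = √((δw/w)² + (2·δq/q)² + (½·δy/y)²) = √(0.00432 + 0.0516 + 0.000714) = 0.238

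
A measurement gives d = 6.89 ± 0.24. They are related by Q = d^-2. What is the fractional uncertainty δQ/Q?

Relative error in a monomial: (δQ/Q)² = Σ (nᵢ · δxᵢ/xᵢ)².
  (-2·δd/d)² = (-2×0.0348)² = 0.00485
δQ/Q = √(0.00485) = 0.0697

0.0697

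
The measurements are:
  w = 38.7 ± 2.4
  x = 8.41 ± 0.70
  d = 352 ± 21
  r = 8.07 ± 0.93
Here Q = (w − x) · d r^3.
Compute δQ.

Let u = w − x = 30.3. δu = √(δw² + δx²) = √(5.76 + 0.490) = 2.50, so δu/u = 0.0825.
Q is then a monomial in u, d, r:
δQ/Q = √((δu/u)² + (1·δd/d)² + (3·δr/r)²) = √(0.00681 + 0.00356 + 0.120) = 0.360
Q = 5.6e+06, so δQ = 0.360 × 5.6e+06 = 2.02e+06.

2.02e+06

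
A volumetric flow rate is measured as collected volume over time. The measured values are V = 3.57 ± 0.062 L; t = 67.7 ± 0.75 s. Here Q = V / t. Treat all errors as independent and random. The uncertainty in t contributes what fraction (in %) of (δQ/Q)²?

(δQ/Q)² = (1·δV/V)² + (-1·δt/t)²
  V term: (1×0.0174)² = 0.000302
  t term: (-1×0.0111)² = 0.000123
Total = 0.000424. Share from t = 0.000123/0.000424 = 0.289.

28.9%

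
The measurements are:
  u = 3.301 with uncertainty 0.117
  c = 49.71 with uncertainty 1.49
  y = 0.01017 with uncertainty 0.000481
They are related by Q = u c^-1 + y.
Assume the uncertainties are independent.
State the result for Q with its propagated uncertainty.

0.07658 ± 0.00312

Let p = u·c^-1 = 0.06641. δp/p = √((1·δu/u)² + (-1·δc/c)²) = √(0.00126 + 0.000898) = 0.0464, so δp = 0.00308.
Q = p + y: δQ = √(δp² + δy²) = √(9.5e-06 + 2.31e-07) = 0.00312
Q = 0.07658.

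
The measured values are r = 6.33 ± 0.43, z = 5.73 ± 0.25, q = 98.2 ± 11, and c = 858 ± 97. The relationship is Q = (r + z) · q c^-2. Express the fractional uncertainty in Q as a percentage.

25.6%

Let u = r + z = 12.1. δu = √(δr² + δz²) = √(0.185 + 0.0625) = 0.497, so δu/u = 0.0412.
Q is then a monomial in u, q, c:
δQ/Q = √((δu/u)² + (1·δq/q)² + (-2·δc/c)²) = √(0.00170 + 0.0125 + 0.0511) = 0.256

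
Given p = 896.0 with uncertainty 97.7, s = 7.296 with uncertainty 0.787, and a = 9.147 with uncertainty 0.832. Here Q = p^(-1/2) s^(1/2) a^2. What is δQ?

Each factor contributes (exponent × relative error)² to (δQ/Q)²:
  (−½·δp/p)² = (-0.5×0.109)² = 0.00297;  (½·δs/s)² = (0.5×0.108)² = 0.00291;  (2·δa/a)² = (2×0.0910)² = 0.0331
δQ/Q = √(0.0390) = 0.197
Q = 7.550, so δQ = 0.197 × 7.550 = 1.49.

1.49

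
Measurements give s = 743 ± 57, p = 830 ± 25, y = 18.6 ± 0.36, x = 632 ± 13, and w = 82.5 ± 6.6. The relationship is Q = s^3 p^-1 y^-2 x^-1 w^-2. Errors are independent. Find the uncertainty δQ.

Each factor contributes (exponent × relative error)² to (δQ/Q)²:
  (3·δs/s)² = (3×0.0767)² = 0.0530;  (-1·δp/p)² = (-1×0.0301)² = 0.000907;  (-2·δy/y)² = (-2×0.0194)² = 0.00150;  (-1·δx/x)² = (-1×0.0206)² = 0.000423;  (-2·δw/w)² = (-2×0.0800)² = 0.0256
δQ/Q = √(0.0814) = 0.285
Q = 0.000332, so δQ = 0.285 × 0.000332 = 9.47e-05.

9.47e-05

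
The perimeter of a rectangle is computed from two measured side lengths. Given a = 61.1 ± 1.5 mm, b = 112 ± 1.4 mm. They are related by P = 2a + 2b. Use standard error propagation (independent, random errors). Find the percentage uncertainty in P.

P is a linear combination, so absolute uncertainties add in quadrature:
  (2·δa)² = 9.00;  (2·δb)² = 7.84
δP = √(16.8) = 4.10 mm
P = 346 mm, so δP/P = 4.10/346 = 0.0119.

1.19%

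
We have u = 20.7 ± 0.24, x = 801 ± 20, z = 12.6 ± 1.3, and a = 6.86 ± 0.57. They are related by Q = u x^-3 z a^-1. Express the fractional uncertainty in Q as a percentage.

Each factor contributes (exponent × relative error)² to (δQ/Q)²:
  (1·δu/u)² = (1×0.0116)² = 0.000134;  (-3·δx/x)² = (-3×0.0250)² = 0.00561;  (1·δz/z)² = (1×0.103)² = 0.0106;  (-1·δa/a)² = (-1×0.0831)² = 0.00690
δQ/Q = √(0.0233) = 0.153

15.3%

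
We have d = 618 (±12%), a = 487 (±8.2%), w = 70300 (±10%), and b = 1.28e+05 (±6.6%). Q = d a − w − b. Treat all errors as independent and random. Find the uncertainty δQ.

45100

Let p = d·a = 3.01e+05. δp/p = √((1·δd/d)² + (1·δa/a)²) = √(0.0144 + 0.00672) = 0.145, so δp = 43700.
Q = p − w − b: δQ = √(δp² + δw² + δb²) = √(1.91e+09 + 4.94e+07 + 7.14e+07) = 45100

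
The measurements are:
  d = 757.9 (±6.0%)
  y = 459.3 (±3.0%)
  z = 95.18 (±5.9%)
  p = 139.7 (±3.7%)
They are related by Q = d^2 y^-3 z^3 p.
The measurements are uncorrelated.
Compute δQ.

1.68e+05

Relative error in a monomial: (δQ/Q)² = Σ (nᵢ · δxᵢ/xᵢ)².
  (2·δd/d)² = (2×0.0600)² = 0.0144;  (-3·δy/y)² = (-3×0.0300)² = 0.00810;  (3·δz/z)² = (3×0.0590)² = 0.0313;  (1·δp/p)² = (1×0.0370)² = 0.00137
δQ/Q = √(0.0552) = 0.235
Q = 714100, so δQ = 0.235 × 714100 = 1.68e+05.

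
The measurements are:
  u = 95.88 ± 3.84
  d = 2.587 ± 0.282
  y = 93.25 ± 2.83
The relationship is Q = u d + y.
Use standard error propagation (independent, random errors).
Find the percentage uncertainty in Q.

Let p = u·d = 248.0. δp/p = √((1·δu/u)² + (1·δd/d)²) = √(0.00160 + 0.0119) = 0.116, so δp = 28.8.
Q = p + y: δQ = √(δp² + δy²) = √(830 + 8.01) = 28.9
Q = 341.3, so δQ/Q = 28.9/341.3 = 0.0848.

8.48%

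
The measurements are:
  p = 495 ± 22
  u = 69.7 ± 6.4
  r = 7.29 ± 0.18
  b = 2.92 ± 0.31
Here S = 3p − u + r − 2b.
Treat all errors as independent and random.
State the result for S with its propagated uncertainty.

1420 ± 66.3

S is a linear combination, so absolute uncertainties add in quadrature:
  (3·δp)² = 4360;  (δu)² = 41.0;  (δr)² = 0.0324;  (2·δb)² = 0.384
δS = √(4400) = 66.3
S = 1420.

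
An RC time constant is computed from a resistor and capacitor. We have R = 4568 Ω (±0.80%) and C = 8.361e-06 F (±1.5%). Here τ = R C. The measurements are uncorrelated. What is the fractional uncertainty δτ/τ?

Since τ is a product/quotient, work with relative uncertainties:
  (1·δR/R)² = (1×0.00800)² = 6.4e-05;  (1·δC/C)² = (1×0.0150)² = 0.000225
δτ/τ = √(0.000289) = 0.0170

0.0170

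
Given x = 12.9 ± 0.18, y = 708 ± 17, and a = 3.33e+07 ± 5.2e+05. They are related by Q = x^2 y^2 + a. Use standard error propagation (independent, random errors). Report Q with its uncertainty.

(1.17 ± 0.0466) × 10^8

Let p = x^2·y^2 = 8.34e+07. δp/p = √((2·δx/x)² + (2·δy/y)²) = √(0.000779 + 0.00231) = 0.0555, so δp = 4.63e+06.
Q = p + a: δQ = √(δp² + δa²) = √(2.15e+13 + 2.7e+11) = 4.66e+06
Q = 1.17e+08.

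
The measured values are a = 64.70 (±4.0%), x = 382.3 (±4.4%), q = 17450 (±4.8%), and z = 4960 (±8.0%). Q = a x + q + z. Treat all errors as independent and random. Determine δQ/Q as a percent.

Let p = a·x = 24730. δp/p = √((1·δa/a)² + (1·δx/x)²) = √(0.00160 + 0.00194) = 0.0595, so δp = 1470.
Q = p + q + z: δQ = √(δp² + δq² + δz²) = √(2.16e+06 + 7.02e+05 + 1.57e+05) = 1740
Q = 47140, so δQ/Q = 1740/47140 = 0.0369.

3.69%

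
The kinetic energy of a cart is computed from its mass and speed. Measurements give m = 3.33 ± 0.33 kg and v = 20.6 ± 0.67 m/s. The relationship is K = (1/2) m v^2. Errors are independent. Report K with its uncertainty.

707 ± 83.8 J

Products/powers → add relative errors in quadrature, weighted by exponent:
  (1·δm/m)² = (1×0.0991)² = 0.00982;  (2·δv/v)² = (2×0.0325)² = 0.00423
δK/K = √(0.0141) = 0.119
K = 707 J, so δK = 0.119 × 707 = 83.8 J.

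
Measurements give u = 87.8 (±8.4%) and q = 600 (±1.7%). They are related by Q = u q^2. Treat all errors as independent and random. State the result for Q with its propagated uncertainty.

(3.16 ± 0.286) × 10^7

Since Q is a product/quotient, work with relative uncertainties:
  (1·δu/u)² = (1×0.0840)² = 0.00706;  (2·δq/q)² = (2×0.0170)² = 0.00116
δQ/Q = √(0.00821) = 0.0906
Q = 3.16e+07, so δQ = 0.0906 × 3.16e+07 = 2.86e+06.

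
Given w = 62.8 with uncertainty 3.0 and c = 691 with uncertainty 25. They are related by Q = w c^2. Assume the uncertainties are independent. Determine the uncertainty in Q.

Q is a product of powers, so relative uncertainties combine in quadrature:
  (1·δw/w)² = (1×0.0478)² = 0.00228;  (2·δc/c)² = (2×0.0362)² = 0.00524
δQ/Q = √(0.00752) = 0.0867
Q = 3e+07, so δQ = 0.0867 × 3e+07 = 2.6e+06.

2.6e+06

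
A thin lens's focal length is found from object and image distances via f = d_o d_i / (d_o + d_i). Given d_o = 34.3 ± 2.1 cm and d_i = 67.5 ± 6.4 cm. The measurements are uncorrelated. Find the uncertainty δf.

1.17 cm

∂f/∂d_o = (d_i/(d_o+d_i))² = 0.440;  ∂f/∂d_i = (d_o/(d_o+d_i))² = 0.114
δf = √((∂f/∂d_o · δd_o)² + (∂f/∂d_i · δd_i)²) = √(0.852 + 0.528) = 1.17 cm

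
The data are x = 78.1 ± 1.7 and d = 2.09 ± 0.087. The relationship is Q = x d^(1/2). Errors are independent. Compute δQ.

3.40

Products/powers → add relative errors in quadrature, weighted by exponent:
  (1·δx/x)² = (1×0.0218)² = 0.000474;  (½·δd/d)² = (0.5×0.0416)² = 0.000433
δQ/Q = √(0.000907) = 0.0301
Q = 113, so δQ = 0.0301 × 113 = 3.40.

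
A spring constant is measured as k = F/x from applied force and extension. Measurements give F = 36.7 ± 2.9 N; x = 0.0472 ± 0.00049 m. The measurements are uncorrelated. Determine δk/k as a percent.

Each factor contributes (exponent × relative error)² to (δk/k)²:
  (1·δF/F)² = (1×0.0790)² = 0.00624;  (-1·δx/x)² = (-1×0.0104)² = 0.000108
δk/k = √(0.00635) = 0.0797

7.97%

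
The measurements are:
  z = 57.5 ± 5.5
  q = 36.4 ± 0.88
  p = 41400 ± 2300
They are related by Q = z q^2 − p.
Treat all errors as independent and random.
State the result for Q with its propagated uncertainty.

Let w = z·q^2 = 76200. δw/w = √((1·δz/z)² + (2·δq/q)²) = √(0.00915 + 0.00234) = 0.107, so δw = 8170.
Q = w − p: δQ = √(δw² + δp²) = √(6.67e+07 + 5.29e+06) = 8480
Q = 34800.

34800 ± 8480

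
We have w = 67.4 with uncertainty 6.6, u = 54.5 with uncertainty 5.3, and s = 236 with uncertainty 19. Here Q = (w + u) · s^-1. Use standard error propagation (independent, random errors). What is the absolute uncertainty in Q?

Let h = w + u = 122. δh = √(δw² + δu²) = √(43.6 + 28.1) = 8.46, so δh/h = 0.0694.
Q is then a monomial in h, s:
δQ/Q = √((δh/h)² + (-1·δs/s)²) = √(0.00482 + 0.00648) = 0.106
Q = 0.517, so δQ = 0.106 × 0.517 = 0.0549.

0.0549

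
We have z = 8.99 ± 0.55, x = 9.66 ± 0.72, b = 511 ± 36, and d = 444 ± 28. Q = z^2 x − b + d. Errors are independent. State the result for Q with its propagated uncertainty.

Let p = z^2·x = 781. δp/p = √((2·δz/z)² + (1·δx/x)²) = √(0.0150 + 0.00556) = 0.143, so δp = 112.
Q = p − b + d: δQ = √(δp² + δb² + δd²) = √(12500 + 1300 + 784) = 121
Q = 714.

714 ± 121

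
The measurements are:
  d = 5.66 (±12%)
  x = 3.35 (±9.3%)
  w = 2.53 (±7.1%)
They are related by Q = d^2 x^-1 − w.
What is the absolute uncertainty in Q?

Let p = d^2·x^-1 = 9.56. δp/p = √((2·δd/d)² + (-1·δx/x)²) = √(0.0576 + 0.00865) = 0.257, so δp = 2.46.
Q = p − w: δQ = √(δp² + δw²) = √(6.06 + 0.0323) = 2.47

2.47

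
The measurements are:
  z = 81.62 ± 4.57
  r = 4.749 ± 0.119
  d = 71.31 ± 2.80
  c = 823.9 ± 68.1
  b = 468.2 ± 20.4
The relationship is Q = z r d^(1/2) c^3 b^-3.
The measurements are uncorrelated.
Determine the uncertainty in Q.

5130

Since Q is a product/quotient, work with relative uncertainties:
  (1·δz/z)² = (1×0.0560)² = 0.00314;  (1·δr/r)² = (1×0.0251)² = 0.000628;  (½·δd/d)² = (0.5×0.0393)² = 0.000385;  (3·δc/c)² = (3×0.0827)² = 0.0615;  (-3·δb/b)² = (-3×0.0436)² = 0.0171
δQ/Q = √(0.0827) = 0.288
Q = 17840, so δQ = 0.288 × 17840 = 5130.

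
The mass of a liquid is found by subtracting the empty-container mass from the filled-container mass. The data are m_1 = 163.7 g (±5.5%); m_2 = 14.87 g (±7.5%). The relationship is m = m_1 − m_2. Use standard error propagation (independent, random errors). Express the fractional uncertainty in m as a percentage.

Absolute uncertainties add in quadrature for a linear combination:
  (δm_1)² = 81.1;  (δm_2)² = 1.24
δm = √(82.3) = 9.07 g
m = 148.8 g, so δm/m = 9.07/148.8 = 0.0610.

6.10%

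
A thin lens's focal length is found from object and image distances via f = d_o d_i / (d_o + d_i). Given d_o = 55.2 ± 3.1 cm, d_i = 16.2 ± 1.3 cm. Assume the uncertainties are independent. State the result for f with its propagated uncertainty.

∂f/∂d_o = (d_i/(d_o+d_i))² = 0.0515;  ∂f/∂d_i = (d_o/(d_o+d_i))² = 0.598
δf = √((∂f/∂d_o · δd_o)² + (∂f/∂d_i · δd_i)²) = √(0.0255 + 0.604) = 0.793 cm
f = 12.5 cm.

12.5 ± 0.793 cm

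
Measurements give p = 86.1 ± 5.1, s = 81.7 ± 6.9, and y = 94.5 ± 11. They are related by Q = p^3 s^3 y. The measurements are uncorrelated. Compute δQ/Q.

Relative error in a monomial: (δQ/Q)² = Σ (nᵢ · δxᵢ/xᵢ)².
  (3·δp/p)² = (3×0.0592)² = 0.0316;  (3·δs/s)² = (3×0.0845)² = 0.0642;  (1·δy/y)² = (1×0.116)² = 0.0135
δQ/Q = √(0.109) = 0.331

0.331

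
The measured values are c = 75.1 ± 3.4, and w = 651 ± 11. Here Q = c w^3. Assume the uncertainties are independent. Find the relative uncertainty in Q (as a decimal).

Products/powers → add relative errors in quadrature, weighted by exponent:
  (1·δc/c)² = (1×0.0453)² = 0.00205;  (3·δw/w)² = (3×0.0169)² = 0.00257
δQ/Q = √(0.00462) = 0.0680

0.0680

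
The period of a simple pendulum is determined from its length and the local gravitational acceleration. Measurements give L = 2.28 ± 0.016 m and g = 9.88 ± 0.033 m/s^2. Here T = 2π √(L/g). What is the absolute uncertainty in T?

Each factor contributes (exponent × relative error)² to (δT/T)²:
  (½·δL/L)² = (0.5×0.00702)² = 1.23e-05;  (−½·δg/g)² = (-0.5×0.00334)² = 2.79e-06
δT/T = √(1.51e-05) = 0.00389
T = 3.02 s, so δT = 0.00389 × 3.02 = 0.0117 s.

0.0117 s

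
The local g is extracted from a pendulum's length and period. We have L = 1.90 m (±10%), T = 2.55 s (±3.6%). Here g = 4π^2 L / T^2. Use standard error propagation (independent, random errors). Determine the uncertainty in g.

1.42 m/s^2

Products/powers → add relative errors in quadrature, weighted by exponent:
  (1·δL/L)² = (1×0.100)² = 0.0100;  (-2·δT/T)² = (-2×0.0360)² = 0.00518
δg/g = √(0.0152) = 0.123
g = 11.5 m/s^2, so δg = 0.123 × 11.5 = 1.42 m/s^2.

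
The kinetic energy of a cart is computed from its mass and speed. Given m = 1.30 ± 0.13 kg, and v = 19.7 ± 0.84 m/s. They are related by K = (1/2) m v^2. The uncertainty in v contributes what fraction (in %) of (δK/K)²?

(δK/K)² = (1·δm/m)² + (2·δv/v)²
  m term: (1×0.100)² = 0.0100
  v term: (2×0.0426)² = 0.00727
Total = 0.0173. Share from v = 0.00727/0.0173 = 0.421.

42.1%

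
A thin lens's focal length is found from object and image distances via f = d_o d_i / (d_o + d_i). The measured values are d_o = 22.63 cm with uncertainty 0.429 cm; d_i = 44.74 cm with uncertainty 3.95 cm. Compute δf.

∂f/∂d_o = (d_i/(d_o+d_i))² = 0.441;  ∂f/∂d_i = (d_o/(d_o+d_i))² = 0.113
δf = √((∂f/∂d_o · δd_o)² + (∂f/∂d_i · δd_i)²) = √(0.0358 + 0.199) = 0.484 cm

0.484 cm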